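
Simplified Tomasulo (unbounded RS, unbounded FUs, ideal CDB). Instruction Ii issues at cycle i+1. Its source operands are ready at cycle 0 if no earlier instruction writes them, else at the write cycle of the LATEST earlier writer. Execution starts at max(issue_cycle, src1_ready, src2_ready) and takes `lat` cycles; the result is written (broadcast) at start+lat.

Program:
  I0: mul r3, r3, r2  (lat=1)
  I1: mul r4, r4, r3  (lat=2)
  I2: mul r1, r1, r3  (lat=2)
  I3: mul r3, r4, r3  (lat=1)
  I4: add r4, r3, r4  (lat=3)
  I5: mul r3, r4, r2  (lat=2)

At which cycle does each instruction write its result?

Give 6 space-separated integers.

Answer: 2 4 5 5 8 10

Derivation:
I0 mul r3: issue@1 deps=(None,None) exec_start@1 write@2
I1 mul r4: issue@2 deps=(None,0) exec_start@2 write@4
I2 mul r1: issue@3 deps=(None,0) exec_start@3 write@5
I3 mul r3: issue@4 deps=(1,0) exec_start@4 write@5
I4 add r4: issue@5 deps=(3,1) exec_start@5 write@8
I5 mul r3: issue@6 deps=(4,None) exec_start@8 write@10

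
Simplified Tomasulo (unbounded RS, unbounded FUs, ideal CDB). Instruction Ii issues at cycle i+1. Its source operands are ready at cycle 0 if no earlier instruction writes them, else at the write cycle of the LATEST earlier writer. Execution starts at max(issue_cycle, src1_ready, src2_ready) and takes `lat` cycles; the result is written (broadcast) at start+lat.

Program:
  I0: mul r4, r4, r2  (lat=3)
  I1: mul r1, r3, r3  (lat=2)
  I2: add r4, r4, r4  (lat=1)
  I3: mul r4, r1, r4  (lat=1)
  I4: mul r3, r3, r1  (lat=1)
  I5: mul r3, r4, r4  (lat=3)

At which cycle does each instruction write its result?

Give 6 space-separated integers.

Answer: 4 4 5 6 6 9

Derivation:
I0 mul r4: issue@1 deps=(None,None) exec_start@1 write@4
I1 mul r1: issue@2 deps=(None,None) exec_start@2 write@4
I2 add r4: issue@3 deps=(0,0) exec_start@4 write@5
I3 mul r4: issue@4 deps=(1,2) exec_start@5 write@6
I4 mul r3: issue@5 deps=(None,1) exec_start@5 write@6
I5 mul r3: issue@6 deps=(3,3) exec_start@6 write@9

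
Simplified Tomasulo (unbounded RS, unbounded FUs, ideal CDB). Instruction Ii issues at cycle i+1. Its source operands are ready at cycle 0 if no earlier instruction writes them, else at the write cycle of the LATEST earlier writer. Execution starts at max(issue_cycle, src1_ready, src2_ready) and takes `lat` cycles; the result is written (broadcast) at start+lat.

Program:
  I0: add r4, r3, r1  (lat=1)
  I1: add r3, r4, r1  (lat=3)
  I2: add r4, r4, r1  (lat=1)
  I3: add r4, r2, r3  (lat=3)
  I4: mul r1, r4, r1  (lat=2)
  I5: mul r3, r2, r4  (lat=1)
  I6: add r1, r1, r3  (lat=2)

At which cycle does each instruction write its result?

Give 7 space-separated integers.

I0 add r4: issue@1 deps=(None,None) exec_start@1 write@2
I1 add r3: issue@2 deps=(0,None) exec_start@2 write@5
I2 add r4: issue@3 deps=(0,None) exec_start@3 write@4
I3 add r4: issue@4 deps=(None,1) exec_start@5 write@8
I4 mul r1: issue@5 deps=(3,None) exec_start@8 write@10
I5 mul r3: issue@6 deps=(None,3) exec_start@8 write@9
I6 add r1: issue@7 deps=(4,5) exec_start@10 write@12

Answer: 2 5 4 8 10 9 12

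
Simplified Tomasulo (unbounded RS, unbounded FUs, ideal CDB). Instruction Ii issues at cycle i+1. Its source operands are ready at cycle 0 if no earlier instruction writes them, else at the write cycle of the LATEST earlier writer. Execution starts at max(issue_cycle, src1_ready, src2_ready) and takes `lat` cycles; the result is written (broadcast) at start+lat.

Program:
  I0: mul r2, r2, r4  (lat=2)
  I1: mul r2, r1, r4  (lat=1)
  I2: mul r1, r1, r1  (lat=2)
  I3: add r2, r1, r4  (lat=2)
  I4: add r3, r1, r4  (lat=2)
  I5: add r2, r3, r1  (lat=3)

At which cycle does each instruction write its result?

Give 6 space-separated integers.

I0 mul r2: issue@1 deps=(None,None) exec_start@1 write@3
I1 mul r2: issue@2 deps=(None,None) exec_start@2 write@3
I2 mul r1: issue@3 deps=(None,None) exec_start@3 write@5
I3 add r2: issue@4 deps=(2,None) exec_start@5 write@7
I4 add r3: issue@5 deps=(2,None) exec_start@5 write@7
I5 add r2: issue@6 deps=(4,2) exec_start@7 write@10

Answer: 3 3 5 7 7 10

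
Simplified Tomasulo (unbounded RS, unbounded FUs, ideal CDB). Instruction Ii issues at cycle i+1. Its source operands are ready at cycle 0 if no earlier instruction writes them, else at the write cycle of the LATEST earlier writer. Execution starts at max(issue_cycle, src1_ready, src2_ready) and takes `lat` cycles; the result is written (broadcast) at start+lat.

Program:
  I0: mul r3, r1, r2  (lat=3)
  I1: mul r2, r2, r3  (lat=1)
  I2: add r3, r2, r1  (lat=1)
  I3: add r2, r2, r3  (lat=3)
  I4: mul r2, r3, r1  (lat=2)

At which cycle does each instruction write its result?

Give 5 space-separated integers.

Answer: 4 5 6 9 8

Derivation:
I0 mul r3: issue@1 deps=(None,None) exec_start@1 write@4
I1 mul r2: issue@2 deps=(None,0) exec_start@4 write@5
I2 add r3: issue@3 deps=(1,None) exec_start@5 write@6
I3 add r2: issue@4 deps=(1,2) exec_start@6 write@9
I4 mul r2: issue@5 deps=(2,None) exec_start@6 write@8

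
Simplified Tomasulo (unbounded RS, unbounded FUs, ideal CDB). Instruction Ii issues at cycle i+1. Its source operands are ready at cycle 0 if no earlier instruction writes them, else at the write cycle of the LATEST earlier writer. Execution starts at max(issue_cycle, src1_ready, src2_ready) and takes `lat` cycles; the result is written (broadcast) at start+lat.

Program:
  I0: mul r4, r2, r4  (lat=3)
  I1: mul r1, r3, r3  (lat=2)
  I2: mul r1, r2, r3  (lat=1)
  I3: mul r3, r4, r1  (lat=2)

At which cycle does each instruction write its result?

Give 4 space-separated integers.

Answer: 4 4 4 6

Derivation:
I0 mul r4: issue@1 deps=(None,None) exec_start@1 write@4
I1 mul r1: issue@2 deps=(None,None) exec_start@2 write@4
I2 mul r1: issue@3 deps=(None,None) exec_start@3 write@4
I3 mul r3: issue@4 deps=(0,2) exec_start@4 write@6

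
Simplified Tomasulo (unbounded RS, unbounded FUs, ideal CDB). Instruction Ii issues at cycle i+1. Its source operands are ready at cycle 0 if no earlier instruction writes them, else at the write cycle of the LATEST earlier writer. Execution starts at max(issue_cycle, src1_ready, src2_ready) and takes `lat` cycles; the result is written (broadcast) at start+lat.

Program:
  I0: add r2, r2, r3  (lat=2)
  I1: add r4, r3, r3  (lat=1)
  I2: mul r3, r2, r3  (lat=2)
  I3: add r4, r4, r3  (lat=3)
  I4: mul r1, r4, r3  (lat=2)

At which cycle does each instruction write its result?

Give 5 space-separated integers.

I0 add r2: issue@1 deps=(None,None) exec_start@1 write@3
I1 add r4: issue@2 deps=(None,None) exec_start@2 write@3
I2 mul r3: issue@3 deps=(0,None) exec_start@3 write@5
I3 add r4: issue@4 deps=(1,2) exec_start@5 write@8
I4 mul r1: issue@5 deps=(3,2) exec_start@8 write@10

Answer: 3 3 5 8 10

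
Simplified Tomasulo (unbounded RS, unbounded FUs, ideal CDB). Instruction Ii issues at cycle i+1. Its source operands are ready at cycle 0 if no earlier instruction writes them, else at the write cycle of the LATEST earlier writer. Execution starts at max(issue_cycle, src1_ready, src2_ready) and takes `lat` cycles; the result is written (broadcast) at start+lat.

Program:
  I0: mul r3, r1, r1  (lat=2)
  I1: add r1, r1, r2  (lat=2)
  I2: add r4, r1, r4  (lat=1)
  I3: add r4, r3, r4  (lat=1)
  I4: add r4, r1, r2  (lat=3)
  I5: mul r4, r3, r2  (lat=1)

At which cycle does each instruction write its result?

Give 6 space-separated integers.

I0 mul r3: issue@1 deps=(None,None) exec_start@1 write@3
I1 add r1: issue@2 deps=(None,None) exec_start@2 write@4
I2 add r4: issue@3 deps=(1,None) exec_start@4 write@5
I3 add r4: issue@4 deps=(0,2) exec_start@5 write@6
I4 add r4: issue@5 deps=(1,None) exec_start@5 write@8
I5 mul r4: issue@6 deps=(0,None) exec_start@6 write@7

Answer: 3 4 5 6 8 7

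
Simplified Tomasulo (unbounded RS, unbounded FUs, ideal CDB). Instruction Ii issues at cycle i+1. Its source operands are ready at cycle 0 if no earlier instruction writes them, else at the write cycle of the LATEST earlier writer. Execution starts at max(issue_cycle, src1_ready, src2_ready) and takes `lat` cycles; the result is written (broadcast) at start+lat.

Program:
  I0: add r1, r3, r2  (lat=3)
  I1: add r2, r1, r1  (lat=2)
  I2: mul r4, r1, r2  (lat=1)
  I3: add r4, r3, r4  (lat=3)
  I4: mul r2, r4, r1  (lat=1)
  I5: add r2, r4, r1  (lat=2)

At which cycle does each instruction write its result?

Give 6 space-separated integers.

I0 add r1: issue@1 deps=(None,None) exec_start@1 write@4
I1 add r2: issue@2 deps=(0,0) exec_start@4 write@6
I2 mul r4: issue@3 deps=(0,1) exec_start@6 write@7
I3 add r4: issue@4 deps=(None,2) exec_start@7 write@10
I4 mul r2: issue@5 deps=(3,0) exec_start@10 write@11
I5 add r2: issue@6 deps=(3,0) exec_start@10 write@12

Answer: 4 6 7 10 11 12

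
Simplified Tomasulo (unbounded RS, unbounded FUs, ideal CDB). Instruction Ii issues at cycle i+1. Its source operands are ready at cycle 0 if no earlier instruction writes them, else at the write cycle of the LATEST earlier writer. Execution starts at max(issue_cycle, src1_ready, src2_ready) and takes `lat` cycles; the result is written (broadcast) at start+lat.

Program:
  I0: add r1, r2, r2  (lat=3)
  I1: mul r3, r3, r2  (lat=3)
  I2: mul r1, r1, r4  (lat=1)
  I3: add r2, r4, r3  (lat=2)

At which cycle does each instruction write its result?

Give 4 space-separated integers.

I0 add r1: issue@1 deps=(None,None) exec_start@1 write@4
I1 mul r3: issue@2 deps=(None,None) exec_start@2 write@5
I2 mul r1: issue@3 deps=(0,None) exec_start@4 write@5
I3 add r2: issue@4 deps=(None,1) exec_start@5 write@7

Answer: 4 5 5 7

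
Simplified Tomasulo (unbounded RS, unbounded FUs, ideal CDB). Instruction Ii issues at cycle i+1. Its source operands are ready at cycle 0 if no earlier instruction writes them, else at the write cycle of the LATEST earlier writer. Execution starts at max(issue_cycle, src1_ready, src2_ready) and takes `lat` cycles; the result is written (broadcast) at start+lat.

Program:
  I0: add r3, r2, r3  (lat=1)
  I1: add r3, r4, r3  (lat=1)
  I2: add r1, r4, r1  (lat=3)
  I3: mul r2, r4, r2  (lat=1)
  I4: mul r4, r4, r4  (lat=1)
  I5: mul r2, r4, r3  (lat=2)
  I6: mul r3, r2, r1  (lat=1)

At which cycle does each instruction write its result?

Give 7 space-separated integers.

Answer: 2 3 6 5 6 8 9

Derivation:
I0 add r3: issue@1 deps=(None,None) exec_start@1 write@2
I1 add r3: issue@2 deps=(None,0) exec_start@2 write@3
I2 add r1: issue@3 deps=(None,None) exec_start@3 write@6
I3 mul r2: issue@4 deps=(None,None) exec_start@4 write@5
I4 mul r4: issue@5 deps=(None,None) exec_start@5 write@6
I5 mul r2: issue@6 deps=(4,1) exec_start@6 write@8
I6 mul r3: issue@7 deps=(5,2) exec_start@8 write@9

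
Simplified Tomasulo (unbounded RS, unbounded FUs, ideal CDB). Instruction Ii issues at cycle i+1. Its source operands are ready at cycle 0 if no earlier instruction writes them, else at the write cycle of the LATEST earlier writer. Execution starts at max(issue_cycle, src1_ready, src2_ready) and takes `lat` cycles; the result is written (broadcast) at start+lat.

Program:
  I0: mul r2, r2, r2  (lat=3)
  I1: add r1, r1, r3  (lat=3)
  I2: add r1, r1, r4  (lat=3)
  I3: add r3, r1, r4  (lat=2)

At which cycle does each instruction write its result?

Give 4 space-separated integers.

I0 mul r2: issue@1 deps=(None,None) exec_start@1 write@4
I1 add r1: issue@2 deps=(None,None) exec_start@2 write@5
I2 add r1: issue@3 deps=(1,None) exec_start@5 write@8
I3 add r3: issue@4 deps=(2,None) exec_start@8 write@10

Answer: 4 5 8 10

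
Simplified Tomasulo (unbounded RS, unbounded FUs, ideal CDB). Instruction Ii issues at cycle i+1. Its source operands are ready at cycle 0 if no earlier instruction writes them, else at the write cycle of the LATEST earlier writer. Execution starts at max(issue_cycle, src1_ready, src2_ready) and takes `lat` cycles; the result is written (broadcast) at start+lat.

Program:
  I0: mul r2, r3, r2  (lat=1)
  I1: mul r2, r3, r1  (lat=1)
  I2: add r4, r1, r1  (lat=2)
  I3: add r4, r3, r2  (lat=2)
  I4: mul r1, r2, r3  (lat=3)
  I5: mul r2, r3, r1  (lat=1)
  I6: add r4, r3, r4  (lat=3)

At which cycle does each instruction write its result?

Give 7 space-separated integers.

I0 mul r2: issue@1 deps=(None,None) exec_start@1 write@2
I1 mul r2: issue@2 deps=(None,None) exec_start@2 write@3
I2 add r4: issue@3 deps=(None,None) exec_start@3 write@5
I3 add r4: issue@4 deps=(None,1) exec_start@4 write@6
I4 mul r1: issue@5 deps=(1,None) exec_start@5 write@8
I5 mul r2: issue@6 deps=(None,4) exec_start@8 write@9
I6 add r4: issue@7 deps=(None,3) exec_start@7 write@10

Answer: 2 3 5 6 8 9 10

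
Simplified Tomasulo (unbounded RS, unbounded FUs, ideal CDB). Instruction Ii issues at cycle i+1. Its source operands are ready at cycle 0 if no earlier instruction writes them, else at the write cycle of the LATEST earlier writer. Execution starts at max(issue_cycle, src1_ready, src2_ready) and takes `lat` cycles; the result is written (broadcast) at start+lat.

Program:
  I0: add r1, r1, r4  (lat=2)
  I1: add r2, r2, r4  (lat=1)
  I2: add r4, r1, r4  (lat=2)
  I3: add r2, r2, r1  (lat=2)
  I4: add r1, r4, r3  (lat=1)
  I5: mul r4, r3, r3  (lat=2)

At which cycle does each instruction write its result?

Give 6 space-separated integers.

Answer: 3 3 5 6 6 8

Derivation:
I0 add r1: issue@1 deps=(None,None) exec_start@1 write@3
I1 add r2: issue@2 deps=(None,None) exec_start@2 write@3
I2 add r4: issue@3 deps=(0,None) exec_start@3 write@5
I3 add r2: issue@4 deps=(1,0) exec_start@4 write@6
I4 add r1: issue@5 deps=(2,None) exec_start@5 write@6
I5 mul r4: issue@6 deps=(None,None) exec_start@6 write@8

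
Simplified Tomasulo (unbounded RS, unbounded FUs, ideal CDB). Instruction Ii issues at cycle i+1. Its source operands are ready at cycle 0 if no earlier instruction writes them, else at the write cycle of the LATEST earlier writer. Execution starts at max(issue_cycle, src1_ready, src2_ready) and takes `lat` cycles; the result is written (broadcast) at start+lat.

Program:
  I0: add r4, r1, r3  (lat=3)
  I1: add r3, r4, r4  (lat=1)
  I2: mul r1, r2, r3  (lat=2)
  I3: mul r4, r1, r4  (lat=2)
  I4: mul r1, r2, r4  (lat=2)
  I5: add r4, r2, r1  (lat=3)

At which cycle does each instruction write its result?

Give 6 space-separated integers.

Answer: 4 5 7 9 11 14

Derivation:
I0 add r4: issue@1 deps=(None,None) exec_start@1 write@4
I1 add r3: issue@2 deps=(0,0) exec_start@4 write@5
I2 mul r1: issue@3 deps=(None,1) exec_start@5 write@7
I3 mul r4: issue@4 deps=(2,0) exec_start@7 write@9
I4 mul r1: issue@5 deps=(None,3) exec_start@9 write@11
I5 add r4: issue@6 deps=(None,4) exec_start@11 write@14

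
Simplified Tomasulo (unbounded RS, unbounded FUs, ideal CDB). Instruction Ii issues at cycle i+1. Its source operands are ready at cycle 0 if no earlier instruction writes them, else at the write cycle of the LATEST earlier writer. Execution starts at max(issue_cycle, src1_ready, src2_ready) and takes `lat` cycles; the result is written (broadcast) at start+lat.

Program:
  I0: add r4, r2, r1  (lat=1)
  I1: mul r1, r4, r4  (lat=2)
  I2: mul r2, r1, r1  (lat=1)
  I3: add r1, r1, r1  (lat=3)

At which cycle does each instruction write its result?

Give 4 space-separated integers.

Answer: 2 4 5 7

Derivation:
I0 add r4: issue@1 deps=(None,None) exec_start@1 write@2
I1 mul r1: issue@2 deps=(0,0) exec_start@2 write@4
I2 mul r2: issue@3 deps=(1,1) exec_start@4 write@5
I3 add r1: issue@4 deps=(1,1) exec_start@4 write@7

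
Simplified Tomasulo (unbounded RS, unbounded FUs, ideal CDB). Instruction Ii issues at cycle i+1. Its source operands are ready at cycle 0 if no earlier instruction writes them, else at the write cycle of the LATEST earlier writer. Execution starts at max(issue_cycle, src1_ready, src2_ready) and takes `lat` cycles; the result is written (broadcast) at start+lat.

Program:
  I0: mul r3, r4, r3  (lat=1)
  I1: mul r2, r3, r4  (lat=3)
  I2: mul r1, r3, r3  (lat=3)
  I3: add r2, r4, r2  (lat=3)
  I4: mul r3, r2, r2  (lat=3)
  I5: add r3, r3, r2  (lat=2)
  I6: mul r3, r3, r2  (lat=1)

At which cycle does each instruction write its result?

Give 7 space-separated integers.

I0 mul r3: issue@1 deps=(None,None) exec_start@1 write@2
I1 mul r2: issue@2 deps=(0,None) exec_start@2 write@5
I2 mul r1: issue@3 deps=(0,0) exec_start@3 write@6
I3 add r2: issue@4 deps=(None,1) exec_start@5 write@8
I4 mul r3: issue@5 deps=(3,3) exec_start@8 write@11
I5 add r3: issue@6 deps=(4,3) exec_start@11 write@13
I6 mul r3: issue@7 deps=(5,3) exec_start@13 write@14

Answer: 2 5 6 8 11 13 14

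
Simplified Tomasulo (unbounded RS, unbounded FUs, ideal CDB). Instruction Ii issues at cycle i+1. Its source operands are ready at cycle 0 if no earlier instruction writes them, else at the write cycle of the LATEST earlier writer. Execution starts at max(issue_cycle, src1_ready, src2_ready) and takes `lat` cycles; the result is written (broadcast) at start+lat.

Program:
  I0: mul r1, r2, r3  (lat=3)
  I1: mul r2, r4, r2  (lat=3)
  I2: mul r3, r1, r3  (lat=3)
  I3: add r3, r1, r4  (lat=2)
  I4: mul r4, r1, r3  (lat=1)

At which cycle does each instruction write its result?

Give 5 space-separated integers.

Answer: 4 5 7 6 7

Derivation:
I0 mul r1: issue@1 deps=(None,None) exec_start@1 write@4
I1 mul r2: issue@2 deps=(None,None) exec_start@2 write@5
I2 mul r3: issue@3 deps=(0,None) exec_start@4 write@7
I3 add r3: issue@4 deps=(0,None) exec_start@4 write@6
I4 mul r4: issue@5 deps=(0,3) exec_start@6 write@7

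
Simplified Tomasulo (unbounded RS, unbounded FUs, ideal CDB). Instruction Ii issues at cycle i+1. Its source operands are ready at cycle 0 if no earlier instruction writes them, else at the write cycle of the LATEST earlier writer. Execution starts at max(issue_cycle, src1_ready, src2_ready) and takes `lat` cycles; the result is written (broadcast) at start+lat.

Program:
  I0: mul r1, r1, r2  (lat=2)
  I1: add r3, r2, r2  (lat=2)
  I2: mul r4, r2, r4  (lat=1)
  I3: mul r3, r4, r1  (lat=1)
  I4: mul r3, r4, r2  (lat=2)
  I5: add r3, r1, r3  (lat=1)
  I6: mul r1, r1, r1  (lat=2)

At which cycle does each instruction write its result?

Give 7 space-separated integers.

Answer: 3 4 4 5 7 8 9

Derivation:
I0 mul r1: issue@1 deps=(None,None) exec_start@1 write@3
I1 add r3: issue@2 deps=(None,None) exec_start@2 write@4
I2 mul r4: issue@3 deps=(None,None) exec_start@3 write@4
I3 mul r3: issue@4 deps=(2,0) exec_start@4 write@5
I4 mul r3: issue@5 deps=(2,None) exec_start@5 write@7
I5 add r3: issue@6 deps=(0,4) exec_start@7 write@8
I6 mul r1: issue@7 deps=(0,0) exec_start@7 write@9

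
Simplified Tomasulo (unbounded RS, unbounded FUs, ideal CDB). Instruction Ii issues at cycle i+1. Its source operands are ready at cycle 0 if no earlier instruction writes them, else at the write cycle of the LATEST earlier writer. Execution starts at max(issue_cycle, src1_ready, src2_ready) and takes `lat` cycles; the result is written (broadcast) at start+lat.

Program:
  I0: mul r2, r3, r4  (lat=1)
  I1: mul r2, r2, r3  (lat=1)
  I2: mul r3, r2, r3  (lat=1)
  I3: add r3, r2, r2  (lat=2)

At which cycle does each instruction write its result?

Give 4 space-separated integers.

Answer: 2 3 4 6

Derivation:
I0 mul r2: issue@1 deps=(None,None) exec_start@1 write@2
I1 mul r2: issue@2 deps=(0,None) exec_start@2 write@3
I2 mul r3: issue@3 deps=(1,None) exec_start@3 write@4
I3 add r3: issue@4 deps=(1,1) exec_start@4 write@6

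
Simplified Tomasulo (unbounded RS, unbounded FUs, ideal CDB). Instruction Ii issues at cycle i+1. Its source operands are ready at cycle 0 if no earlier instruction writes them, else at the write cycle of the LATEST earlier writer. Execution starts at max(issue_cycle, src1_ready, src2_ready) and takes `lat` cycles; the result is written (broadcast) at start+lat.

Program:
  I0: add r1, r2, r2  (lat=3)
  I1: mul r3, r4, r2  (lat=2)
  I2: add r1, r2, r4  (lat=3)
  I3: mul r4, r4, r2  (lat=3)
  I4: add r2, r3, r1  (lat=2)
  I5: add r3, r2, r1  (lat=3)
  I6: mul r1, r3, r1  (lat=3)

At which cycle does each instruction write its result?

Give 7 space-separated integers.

I0 add r1: issue@1 deps=(None,None) exec_start@1 write@4
I1 mul r3: issue@2 deps=(None,None) exec_start@2 write@4
I2 add r1: issue@3 deps=(None,None) exec_start@3 write@6
I3 mul r4: issue@4 deps=(None,None) exec_start@4 write@7
I4 add r2: issue@5 deps=(1,2) exec_start@6 write@8
I5 add r3: issue@6 deps=(4,2) exec_start@8 write@11
I6 mul r1: issue@7 deps=(5,2) exec_start@11 write@14

Answer: 4 4 6 7 8 11 14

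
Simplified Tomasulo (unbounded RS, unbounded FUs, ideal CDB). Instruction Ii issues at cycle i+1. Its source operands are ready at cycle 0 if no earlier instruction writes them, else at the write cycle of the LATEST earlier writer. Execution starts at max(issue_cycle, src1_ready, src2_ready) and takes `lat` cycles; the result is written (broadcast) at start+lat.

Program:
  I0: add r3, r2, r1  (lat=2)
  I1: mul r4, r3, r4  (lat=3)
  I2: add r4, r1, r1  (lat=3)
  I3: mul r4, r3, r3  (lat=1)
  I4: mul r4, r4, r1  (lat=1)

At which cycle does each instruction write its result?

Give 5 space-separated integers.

I0 add r3: issue@1 deps=(None,None) exec_start@1 write@3
I1 mul r4: issue@2 deps=(0,None) exec_start@3 write@6
I2 add r4: issue@3 deps=(None,None) exec_start@3 write@6
I3 mul r4: issue@4 deps=(0,0) exec_start@4 write@5
I4 mul r4: issue@5 deps=(3,None) exec_start@5 write@6

Answer: 3 6 6 5 6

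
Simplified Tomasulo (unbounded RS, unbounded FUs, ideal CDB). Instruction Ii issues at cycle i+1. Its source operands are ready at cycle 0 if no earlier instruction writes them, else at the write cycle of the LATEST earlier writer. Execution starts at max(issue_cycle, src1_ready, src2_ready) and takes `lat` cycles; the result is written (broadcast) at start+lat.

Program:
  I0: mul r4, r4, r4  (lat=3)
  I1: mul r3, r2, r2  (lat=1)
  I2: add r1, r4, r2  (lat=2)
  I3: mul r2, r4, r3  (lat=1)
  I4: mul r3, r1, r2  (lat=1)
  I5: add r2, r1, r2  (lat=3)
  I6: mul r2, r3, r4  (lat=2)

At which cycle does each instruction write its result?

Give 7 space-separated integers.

Answer: 4 3 6 5 7 9 9

Derivation:
I0 mul r4: issue@1 deps=(None,None) exec_start@1 write@4
I1 mul r3: issue@2 deps=(None,None) exec_start@2 write@3
I2 add r1: issue@3 deps=(0,None) exec_start@4 write@6
I3 mul r2: issue@4 deps=(0,1) exec_start@4 write@5
I4 mul r3: issue@5 deps=(2,3) exec_start@6 write@7
I5 add r2: issue@6 deps=(2,3) exec_start@6 write@9
I6 mul r2: issue@7 deps=(4,0) exec_start@7 write@9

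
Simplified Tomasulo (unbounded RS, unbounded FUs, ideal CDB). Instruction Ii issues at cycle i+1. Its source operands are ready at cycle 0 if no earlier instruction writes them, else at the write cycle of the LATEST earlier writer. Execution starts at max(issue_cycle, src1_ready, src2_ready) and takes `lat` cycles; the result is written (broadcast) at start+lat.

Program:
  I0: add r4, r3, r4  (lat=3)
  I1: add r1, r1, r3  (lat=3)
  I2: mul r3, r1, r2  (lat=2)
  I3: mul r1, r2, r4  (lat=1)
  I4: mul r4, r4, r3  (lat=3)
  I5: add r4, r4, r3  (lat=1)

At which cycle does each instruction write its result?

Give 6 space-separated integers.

Answer: 4 5 7 5 10 11

Derivation:
I0 add r4: issue@1 deps=(None,None) exec_start@1 write@4
I1 add r1: issue@2 deps=(None,None) exec_start@2 write@5
I2 mul r3: issue@3 deps=(1,None) exec_start@5 write@7
I3 mul r1: issue@4 deps=(None,0) exec_start@4 write@5
I4 mul r4: issue@5 deps=(0,2) exec_start@7 write@10
I5 add r4: issue@6 deps=(4,2) exec_start@10 write@11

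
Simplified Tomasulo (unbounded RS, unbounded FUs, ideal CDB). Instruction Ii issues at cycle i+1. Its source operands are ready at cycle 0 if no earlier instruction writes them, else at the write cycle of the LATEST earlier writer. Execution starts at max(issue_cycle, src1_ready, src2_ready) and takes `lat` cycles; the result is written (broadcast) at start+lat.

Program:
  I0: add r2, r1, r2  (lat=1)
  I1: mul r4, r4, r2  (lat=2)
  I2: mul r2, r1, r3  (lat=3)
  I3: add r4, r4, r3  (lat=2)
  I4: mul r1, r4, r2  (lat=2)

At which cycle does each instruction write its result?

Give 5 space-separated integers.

I0 add r2: issue@1 deps=(None,None) exec_start@1 write@2
I1 mul r4: issue@2 deps=(None,0) exec_start@2 write@4
I2 mul r2: issue@3 deps=(None,None) exec_start@3 write@6
I3 add r4: issue@4 deps=(1,None) exec_start@4 write@6
I4 mul r1: issue@5 deps=(3,2) exec_start@6 write@8

Answer: 2 4 6 6 8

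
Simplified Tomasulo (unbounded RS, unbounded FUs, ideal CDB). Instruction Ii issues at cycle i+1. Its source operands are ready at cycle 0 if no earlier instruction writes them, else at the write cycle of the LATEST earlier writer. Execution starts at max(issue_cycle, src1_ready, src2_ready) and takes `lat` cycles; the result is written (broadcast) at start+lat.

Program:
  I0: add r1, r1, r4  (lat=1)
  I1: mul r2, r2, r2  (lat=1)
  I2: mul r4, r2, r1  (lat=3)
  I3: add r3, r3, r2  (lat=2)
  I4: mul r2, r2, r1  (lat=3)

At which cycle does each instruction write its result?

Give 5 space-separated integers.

I0 add r1: issue@1 deps=(None,None) exec_start@1 write@2
I1 mul r2: issue@2 deps=(None,None) exec_start@2 write@3
I2 mul r4: issue@3 deps=(1,0) exec_start@3 write@6
I3 add r3: issue@4 deps=(None,1) exec_start@4 write@6
I4 mul r2: issue@5 deps=(1,0) exec_start@5 write@8

Answer: 2 3 6 6 8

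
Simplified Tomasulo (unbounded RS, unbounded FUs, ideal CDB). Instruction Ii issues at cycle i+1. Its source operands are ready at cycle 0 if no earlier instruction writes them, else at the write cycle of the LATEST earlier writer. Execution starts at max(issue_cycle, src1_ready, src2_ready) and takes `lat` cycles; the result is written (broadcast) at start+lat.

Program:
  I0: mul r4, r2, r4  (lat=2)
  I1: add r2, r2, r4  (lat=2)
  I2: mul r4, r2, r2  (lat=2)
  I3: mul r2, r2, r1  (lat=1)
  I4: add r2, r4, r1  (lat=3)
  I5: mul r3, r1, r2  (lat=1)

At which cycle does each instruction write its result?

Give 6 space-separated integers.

Answer: 3 5 7 6 10 11

Derivation:
I0 mul r4: issue@1 deps=(None,None) exec_start@1 write@3
I1 add r2: issue@2 deps=(None,0) exec_start@3 write@5
I2 mul r4: issue@3 deps=(1,1) exec_start@5 write@7
I3 mul r2: issue@4 deps=(1,None) exec_start@5 write@6
I4 add r2: issue@5 deps=(2,None) exec_start@7 write@10
I5 mul r3: issue@6 deps=(None,4) exec_start@10 write@11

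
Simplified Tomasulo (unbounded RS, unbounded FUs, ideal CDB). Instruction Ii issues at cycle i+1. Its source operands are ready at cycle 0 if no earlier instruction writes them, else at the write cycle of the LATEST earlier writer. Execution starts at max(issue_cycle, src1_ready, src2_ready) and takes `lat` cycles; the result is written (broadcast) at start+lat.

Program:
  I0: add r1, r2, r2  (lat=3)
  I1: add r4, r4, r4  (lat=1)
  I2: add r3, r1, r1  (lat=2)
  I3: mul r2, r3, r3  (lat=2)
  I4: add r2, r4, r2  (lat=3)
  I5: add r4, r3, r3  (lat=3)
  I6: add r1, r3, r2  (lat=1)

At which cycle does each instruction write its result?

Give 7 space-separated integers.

I0 add r1: issue@1 deps=(None,None) exec_start@1 write@4
I1 add r4: issue@2 deps=(None,None) exec_start@2 write@3
I2 add r3: issue@3 deps=(0,0) exec_start@4 write@6
I3 mul r2: issue@4 deps=(2,2) exec_start@6 write@8
I4 add r2: issue@5 deps=(1,3) exec_start@8 write@11
I5 add r4: issue@6 deps=(2,2) exec_start@6 write@9
I6 add r1: issue@7 deps=(2,4) exec_start@11 write@12

Answer: 4 3 6 8 11 9 12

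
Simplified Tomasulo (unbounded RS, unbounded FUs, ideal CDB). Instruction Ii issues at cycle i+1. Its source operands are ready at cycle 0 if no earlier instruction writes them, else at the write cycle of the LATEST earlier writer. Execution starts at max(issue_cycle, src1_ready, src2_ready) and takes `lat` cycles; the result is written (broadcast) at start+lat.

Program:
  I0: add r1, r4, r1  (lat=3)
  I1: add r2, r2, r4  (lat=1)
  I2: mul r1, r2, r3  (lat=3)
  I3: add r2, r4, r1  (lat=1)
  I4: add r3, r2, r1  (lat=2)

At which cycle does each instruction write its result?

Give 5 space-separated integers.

Answer: 4 3 6 7 9

Derivation:
I0 add r1: issue@1 deps=(None,None) exec_start@1 write@4
I1 add r2: issue@2 deps=(None,None) exec_start@2 write@3
I2 mul r1: issue@3 deps=(1,None) exec_start@3 write@6
I3 add r2: issue@4 deps=(None,2) exec_start@6 write@7
I4 add r3: issue@5 deps=(3,2) exec_start@7 write@9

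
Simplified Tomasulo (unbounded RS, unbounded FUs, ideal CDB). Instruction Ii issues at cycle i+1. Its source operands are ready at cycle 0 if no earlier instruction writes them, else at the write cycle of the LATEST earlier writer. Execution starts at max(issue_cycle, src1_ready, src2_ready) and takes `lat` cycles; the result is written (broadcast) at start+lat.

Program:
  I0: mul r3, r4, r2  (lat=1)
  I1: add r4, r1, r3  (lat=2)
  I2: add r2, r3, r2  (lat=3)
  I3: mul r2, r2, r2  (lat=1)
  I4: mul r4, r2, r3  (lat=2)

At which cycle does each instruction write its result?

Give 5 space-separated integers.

I0 mul r3: issue@1 deps=(None,None) exec_start@1 write@2
I1 add r4: issue@2 deps=(None,0) exec_start@2 write@4
I2 add r2: issue@3 deps=(0,None) exec_start@3 write@6
I3 mul r2: issue@4 deps=(2,2) exec_start@6 write@7
I4 mul r4: issue@5 deps=(3,0) exec_start@7 write@9

Answer: 2 4 6 7 9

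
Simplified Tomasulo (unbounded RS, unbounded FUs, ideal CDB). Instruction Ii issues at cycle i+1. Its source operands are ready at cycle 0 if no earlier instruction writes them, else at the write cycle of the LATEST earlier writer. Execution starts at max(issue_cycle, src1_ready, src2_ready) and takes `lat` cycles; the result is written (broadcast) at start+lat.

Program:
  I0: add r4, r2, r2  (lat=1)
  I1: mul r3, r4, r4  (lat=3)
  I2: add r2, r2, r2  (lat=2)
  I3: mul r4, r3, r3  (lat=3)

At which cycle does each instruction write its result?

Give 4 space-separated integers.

I0 add r4: issue@1 deps=(None,None) exec_start@1 write@2
I1 mul r3: issue@2 deps=(0,0) exec_start@2 write@5
I2 add r2: issue@3 deps=(None,None) exec_start@3 write@5
I3 mul r4: issue@4 deps=(1,1) exec_start@5 write@8

Answer: 2 5 5 8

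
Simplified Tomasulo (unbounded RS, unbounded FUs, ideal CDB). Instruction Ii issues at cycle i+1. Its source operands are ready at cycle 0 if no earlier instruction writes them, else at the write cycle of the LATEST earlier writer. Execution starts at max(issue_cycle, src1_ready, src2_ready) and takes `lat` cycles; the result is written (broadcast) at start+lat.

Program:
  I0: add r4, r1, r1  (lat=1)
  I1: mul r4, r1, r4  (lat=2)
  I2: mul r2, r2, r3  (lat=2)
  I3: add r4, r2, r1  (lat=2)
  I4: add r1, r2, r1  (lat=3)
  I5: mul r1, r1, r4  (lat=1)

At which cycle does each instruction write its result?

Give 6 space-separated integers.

Answer: 2 4 5 7 8 9

Derivation:
I0 add r4: issue@1 deps=(None,None) exec_start@1 write@2
I1 mul r4: issue@2 deps=(None,0) exec_start@2 write@4
I2 mul r2: issue@3 deps=(None,None) exec_start@3 write@5
I3 add r4: issue@4 deps=(2,None) exec_start@5 write@7
I4 add r1: issue@5 deps=(2,None) exec_start@5 write@8
I5 mul r1: issue@6 deps=(4,3) exec_start@8 write@9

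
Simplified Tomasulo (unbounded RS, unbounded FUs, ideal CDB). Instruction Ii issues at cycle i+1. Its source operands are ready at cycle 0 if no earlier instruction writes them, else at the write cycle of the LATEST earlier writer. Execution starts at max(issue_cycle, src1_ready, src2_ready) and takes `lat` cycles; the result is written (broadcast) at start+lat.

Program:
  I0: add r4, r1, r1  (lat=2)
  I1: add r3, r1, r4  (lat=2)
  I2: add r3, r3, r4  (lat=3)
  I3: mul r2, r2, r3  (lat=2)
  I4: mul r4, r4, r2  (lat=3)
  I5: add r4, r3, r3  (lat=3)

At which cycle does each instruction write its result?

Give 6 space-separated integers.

Answer: 3 5 8 10 13 11

Derivation:
I0 add r4: issue@1 deps=(None,None) exec_start@1 write@3
I1 add r3: issue@2 deps=(None,0) exec_start@3 write@5
I2 add r3: issue@3 deps=(1,0) exec_start@5 write@8
I3 mul r2: issue@4 deps=(None,2) exec_start@8 write@10
I4 mul r4: issue@5 deps=(0,3) exec_start@10 write@13
I5 add r4: issue@6 deps=(2,2) exec_start@8 write@11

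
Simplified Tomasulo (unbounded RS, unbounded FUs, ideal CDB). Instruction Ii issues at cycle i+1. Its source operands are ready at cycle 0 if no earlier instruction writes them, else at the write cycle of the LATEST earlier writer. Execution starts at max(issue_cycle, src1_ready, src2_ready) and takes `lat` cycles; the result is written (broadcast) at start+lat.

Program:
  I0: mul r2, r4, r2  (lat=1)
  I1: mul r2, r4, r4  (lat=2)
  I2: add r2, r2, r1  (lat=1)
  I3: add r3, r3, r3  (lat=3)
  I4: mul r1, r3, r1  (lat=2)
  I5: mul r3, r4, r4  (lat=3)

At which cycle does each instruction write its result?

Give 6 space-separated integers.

Answer: 2 4 5 7 9 9

Derivation:
I0 mul r2: issue@1 deps=(None,None) exec_start@1 write@2
I1 mul r2: issue@2 deps=(None,None) exec_start@2 write@4
I2 add r2: issue@3 deps=(1,None) exec_start@4 write@5
I3 add r3: issue@4 deps=(None,None) exec_start@4 write@7
I4 mul r1: issue@5 deps=(3,None) exec_start@7 write@9
I5 mul r3: issue@6 deps=(None,None) exec_start@6 write@9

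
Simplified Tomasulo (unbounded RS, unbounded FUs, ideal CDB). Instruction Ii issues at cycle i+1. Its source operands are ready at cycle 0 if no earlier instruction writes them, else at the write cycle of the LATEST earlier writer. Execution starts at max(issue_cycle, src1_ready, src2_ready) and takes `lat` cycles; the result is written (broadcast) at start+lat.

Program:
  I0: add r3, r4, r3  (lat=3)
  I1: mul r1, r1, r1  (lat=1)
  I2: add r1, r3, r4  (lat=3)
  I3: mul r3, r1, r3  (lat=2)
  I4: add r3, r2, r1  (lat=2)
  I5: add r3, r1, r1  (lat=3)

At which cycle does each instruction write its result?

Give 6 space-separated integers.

I0 add r3: issue@1 deps=(None,None) exec_start@1 write@4
I1 mul r1: issue@2 deps=(None,None) exec_start@2 write@3
I2 add r1: issue@3 deps=(0,None) exec_start@4 write@7
I3 mul r3: issue@4 deps=(2,0) exec_start@7 write@9
I4 add r3: issue@5 deps=(None,2) exec_start@7 write@9
I5 add r3: issue@6 deps=(2,2) exec_start@7 write@10

Answer: 4 3 7 9 9 10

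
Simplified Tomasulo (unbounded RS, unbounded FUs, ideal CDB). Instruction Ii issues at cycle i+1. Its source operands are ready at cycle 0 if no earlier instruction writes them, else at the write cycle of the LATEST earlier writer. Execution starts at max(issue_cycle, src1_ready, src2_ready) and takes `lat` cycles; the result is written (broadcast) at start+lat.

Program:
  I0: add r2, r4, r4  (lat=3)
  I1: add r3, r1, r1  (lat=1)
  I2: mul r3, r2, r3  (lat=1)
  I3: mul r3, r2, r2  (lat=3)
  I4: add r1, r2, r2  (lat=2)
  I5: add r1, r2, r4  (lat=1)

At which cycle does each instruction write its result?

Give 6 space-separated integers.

I0 add r2: issue@1 deps=(None,None) exec_start@1 write@4
I1 add r3: issue@2 deps=(None,None) exec_start@2 write@3
I2 mul r3: issue@3 deps=(0,1) exec_start@4 write@5
I3 mul r3: issue@4 deps=(0,0) exec_start@4 write@7
I4 add r1: issue@5 deps=(0,0) exec_start@5 write@7
I5 add r1: issue@6 deps=(0,None) exec_start@6 write@7

Answer: 4 3 5 7 7 7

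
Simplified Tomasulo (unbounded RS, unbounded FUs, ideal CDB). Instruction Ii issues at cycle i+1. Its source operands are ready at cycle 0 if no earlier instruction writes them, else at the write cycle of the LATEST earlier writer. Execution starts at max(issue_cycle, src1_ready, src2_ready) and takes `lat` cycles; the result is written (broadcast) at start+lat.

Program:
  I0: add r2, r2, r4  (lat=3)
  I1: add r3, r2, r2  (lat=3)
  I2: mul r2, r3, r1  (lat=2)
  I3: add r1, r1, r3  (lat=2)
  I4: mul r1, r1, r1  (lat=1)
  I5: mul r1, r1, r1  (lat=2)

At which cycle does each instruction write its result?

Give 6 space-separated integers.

Answer: 4 7 9 9 10 12

Derivation:
I0 add r2: issue@1 deps=(None,None) exec_start@1 write@4
I1 add r3: issue@2 deps=(0,0) exec_start@4 write@7
I2 mul r2: issue@3 deps=(1,None) exec_start@7 write@9
I3 add r1: issue@4 deps=(None,1) exec_start@7 write@9
I4 mul r1: issue@5 deps=(3,3) exec_start@9 write@10
I5 mul r1: issue@6 deps=(4,4) exec_start@10 write@12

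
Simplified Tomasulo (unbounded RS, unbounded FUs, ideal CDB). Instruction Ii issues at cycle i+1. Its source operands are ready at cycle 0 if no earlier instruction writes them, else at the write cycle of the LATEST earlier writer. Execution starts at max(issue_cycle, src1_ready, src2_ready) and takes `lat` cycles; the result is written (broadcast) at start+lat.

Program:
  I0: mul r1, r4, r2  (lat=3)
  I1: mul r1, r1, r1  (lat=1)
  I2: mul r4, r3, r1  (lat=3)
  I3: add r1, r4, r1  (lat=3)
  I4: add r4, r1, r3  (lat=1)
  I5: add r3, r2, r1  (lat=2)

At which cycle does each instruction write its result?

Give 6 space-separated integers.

Answer: 4 5 8 11 12 13

Derivation:
I0 mul r1: issue@1 deps=(None,None) exec_start@1 write@4
I1 mul r1: issue@2 deps=(0,0) exec_start@4 write@5
I2 mul r4: issue@3 deps=(None,1) exec_start@5 write@8
I3 add r1: issue@4 deps=(2,1) exec_start@8 write@11
I4 add r4: issue@5 deps=(3,None) exec_start@11 write@12
I5 add r3: issue@6 deps=(None,3) exec_start@11 write@13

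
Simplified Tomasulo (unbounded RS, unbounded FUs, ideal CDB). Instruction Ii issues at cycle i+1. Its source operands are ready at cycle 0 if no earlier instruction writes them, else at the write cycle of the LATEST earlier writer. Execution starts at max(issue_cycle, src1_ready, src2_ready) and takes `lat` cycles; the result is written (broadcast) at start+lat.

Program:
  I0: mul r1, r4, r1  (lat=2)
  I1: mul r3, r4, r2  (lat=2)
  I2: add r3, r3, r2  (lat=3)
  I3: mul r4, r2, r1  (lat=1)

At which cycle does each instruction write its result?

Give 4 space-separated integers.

I0 mul r1: issue@1 deps=(None,None) exec_start@1 write@3
I1 mul r3: issue@2 deps=(None,None) exec_start@2 write@4
I2 add r3: issue@3 deps=(1,None) exec_start@4 write@7
I3 mul r4: issue@4 deps=(None,0) exec_start@4 write@5

Answer: 3 4 7 5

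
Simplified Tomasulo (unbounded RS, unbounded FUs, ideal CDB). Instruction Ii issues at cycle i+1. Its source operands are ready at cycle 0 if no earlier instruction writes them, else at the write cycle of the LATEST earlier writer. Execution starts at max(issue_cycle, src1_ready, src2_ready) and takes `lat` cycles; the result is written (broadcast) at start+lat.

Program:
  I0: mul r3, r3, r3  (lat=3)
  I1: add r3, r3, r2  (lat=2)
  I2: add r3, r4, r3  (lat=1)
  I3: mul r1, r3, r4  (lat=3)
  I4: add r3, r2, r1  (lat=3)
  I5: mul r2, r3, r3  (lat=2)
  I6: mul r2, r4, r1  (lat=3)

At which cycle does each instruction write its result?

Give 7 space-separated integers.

I0 mul r3: issue@1 deps=(None,None) exec_start@1 write@4
I1 add r3: issue@2 deps=(0,None) exec_start@4 write@6
I2 add r3: issue@3 deps=(None,1) exec_start@6 write@7
I3 mul r1: issue@4 deps=(2,None) exec_start@7 write@10
I4 add r3: issue@5 deps=(None,3) exec_start@10 write@13
I5 mul r2: issue@6 deps=(4,4) exec_start@13 write@15
I6 mul r2: issue@7 deps=(None,3) exec_start@10 write@13

Answer: 4 6 7 10 13 15 13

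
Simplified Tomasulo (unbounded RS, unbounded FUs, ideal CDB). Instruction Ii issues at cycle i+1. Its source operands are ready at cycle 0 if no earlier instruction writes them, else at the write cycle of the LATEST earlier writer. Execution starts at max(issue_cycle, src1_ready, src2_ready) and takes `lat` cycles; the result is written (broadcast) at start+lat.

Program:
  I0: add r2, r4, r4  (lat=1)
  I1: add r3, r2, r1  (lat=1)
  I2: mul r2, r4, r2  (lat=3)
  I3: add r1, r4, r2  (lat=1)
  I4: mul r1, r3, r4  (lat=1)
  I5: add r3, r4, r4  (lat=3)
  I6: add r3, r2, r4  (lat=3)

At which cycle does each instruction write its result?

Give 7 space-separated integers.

Answer: 2 3 6 7 6 9 10

Derivation:
I0 add r2: issue@1 deps=(None,None) exec_start@1 write@2
I1 add r3: issue@2 deps=(0,None) exec_start@2 write@3
I2 mul r2: issue@3 deps=(None,0) exec_start@3 write@6
I3 add r1: issue@4 deps=(None,2) exec_start@6 write@7
I4 mul r1: issue@5 deps=(1,None) exec_start@5 write@6
I5 add r3: issue@6 deps=(None,None) exec_start@6 write@9
I6 add r3: issue@7 deps=(2,None) exec_start@7 write@10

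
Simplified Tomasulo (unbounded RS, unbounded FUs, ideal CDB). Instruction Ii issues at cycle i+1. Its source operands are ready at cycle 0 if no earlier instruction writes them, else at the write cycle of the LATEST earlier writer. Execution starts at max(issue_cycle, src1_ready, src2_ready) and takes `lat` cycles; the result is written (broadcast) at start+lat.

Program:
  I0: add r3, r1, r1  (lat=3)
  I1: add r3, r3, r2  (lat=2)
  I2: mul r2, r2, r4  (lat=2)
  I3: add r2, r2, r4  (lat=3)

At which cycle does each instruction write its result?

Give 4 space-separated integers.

Answer: 4 6 5 8

Derivation:
I0 add r3: issue@1 deps=(None,None) exec_start@1 write@4
I1 add r3: issue@2 deps=(0,None) exec_start@4 write@6
I2 mul r2: issue@3 deps=(None,None) exec_start@3 write@5
I3 add r2: issue@4 deps=(2,None) exec_start@5 write@8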